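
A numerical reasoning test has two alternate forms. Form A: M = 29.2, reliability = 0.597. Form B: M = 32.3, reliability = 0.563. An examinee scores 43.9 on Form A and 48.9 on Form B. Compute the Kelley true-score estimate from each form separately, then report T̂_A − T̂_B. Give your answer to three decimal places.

-3.670

T̂_A = 0.597(43.9) + 0.403(29.2) = 37.97590
T̂_B = 0.563(48.9) + 0.437(32.3) = 41.64580
T̂_A − T̂_B = -3.66990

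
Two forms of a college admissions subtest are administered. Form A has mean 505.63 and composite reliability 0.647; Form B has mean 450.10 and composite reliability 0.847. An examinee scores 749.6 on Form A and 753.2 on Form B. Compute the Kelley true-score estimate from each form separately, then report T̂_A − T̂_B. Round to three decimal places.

-43.347

T̂_A = 0.647(749.6) + 0.353(505.63) = 663.47859
T̂_B = 0.847(753.2) + 0.153(450.10) = 706.82570
T̂_A − T̂_B = -43.34711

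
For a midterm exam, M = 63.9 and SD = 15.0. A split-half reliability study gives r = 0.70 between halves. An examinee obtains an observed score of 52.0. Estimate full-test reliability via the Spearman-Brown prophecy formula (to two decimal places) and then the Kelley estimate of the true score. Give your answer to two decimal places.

Spearman-Brown: ρ = 2r/(1 + r) = 2(0.70)/(1 + 0.70) = 1.400/1.70 = 0.8235 → 0.82
T̂ = 0.82(52.0) + 0.18(63.9) = 42.640 + 11.502 = 54.142 → 54.14

54.14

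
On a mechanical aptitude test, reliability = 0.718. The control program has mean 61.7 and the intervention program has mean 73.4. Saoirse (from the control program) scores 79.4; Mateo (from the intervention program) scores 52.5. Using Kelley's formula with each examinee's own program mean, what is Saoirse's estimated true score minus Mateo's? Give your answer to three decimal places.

16.015

T̂_Saoirse = 0.718(79.4) + 0.282(61.7) = 74.40860
T̂_Mateo = 0.718(52.5) + 0.282(73.4) = 58.39380
Difference = 74.40860 − 58.39380 = 16.01480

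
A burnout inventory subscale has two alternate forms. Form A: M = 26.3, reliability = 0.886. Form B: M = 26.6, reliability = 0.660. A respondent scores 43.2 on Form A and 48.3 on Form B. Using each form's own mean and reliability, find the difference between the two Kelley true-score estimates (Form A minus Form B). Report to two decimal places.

T̂_A = 0.886(43.2) + 0.114(26.3) = 41.2734
T̂_B = 0.660(48.3) + 0.340(26.6) = 40.9220
T̂_A − T̂_B = 0.3514

0.35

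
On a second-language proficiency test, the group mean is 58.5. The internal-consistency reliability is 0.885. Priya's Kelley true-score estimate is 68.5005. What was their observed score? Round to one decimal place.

69.8

T̂ = ρX + (1 − ρ)μ  ⇒  X = (T̂ − (1 − ρ)μ) / ρ
X = (68.5005 − 0.115 × 58.5) / 0.885 = (68.5005 − 6.7275) / 0.885 = 61.7730 / 0.885 = 69.800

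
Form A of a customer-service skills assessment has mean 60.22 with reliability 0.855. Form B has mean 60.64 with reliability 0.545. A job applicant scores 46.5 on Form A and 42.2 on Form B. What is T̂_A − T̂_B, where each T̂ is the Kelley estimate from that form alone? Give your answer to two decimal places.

T̂_A = 0.855(46.5) + 0.145(60.22) = 48.4894
T̂_B = 0.545(42.2) + 0.455(60.64) = 50.5902
T̂_A − T̂_B = -2.1008

-2.10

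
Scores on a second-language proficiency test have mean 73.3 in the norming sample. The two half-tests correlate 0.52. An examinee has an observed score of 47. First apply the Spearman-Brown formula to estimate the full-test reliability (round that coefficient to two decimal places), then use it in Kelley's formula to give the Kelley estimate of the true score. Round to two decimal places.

Spearman-Brown: ρ = 2r/(1 + r) = 2(0.52)/(1 + 0.52) = 1.040/1.52 = 0.6842 → 0.68
T̂ = 0.68(47) + 0.32(73.3) = 31.96 + 23.456 = 55.416 → 55.42

55.42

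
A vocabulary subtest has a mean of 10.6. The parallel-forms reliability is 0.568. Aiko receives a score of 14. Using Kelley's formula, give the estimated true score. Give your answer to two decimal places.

Kelley's formula gives T̂ = 0.568·14 + 0.432·10.6 = 7.952 + 4.5792 = 12.531.

12.53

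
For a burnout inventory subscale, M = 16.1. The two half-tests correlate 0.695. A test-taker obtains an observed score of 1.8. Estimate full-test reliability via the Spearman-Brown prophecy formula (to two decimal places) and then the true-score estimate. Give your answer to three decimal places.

Spearman-Brown: ρ = 2r/(1 + r) = 2(0.695)/(1 + 0.695) = 1.3900/1.695 = 0.8201 → 0.82
T̂ = ρX + (1 − ρ)μ
  = 0.82 × 1.8 + 0.18 × 16.1
  = 1.476 + 2.898
  = 4.3740
  ≈ 4.374

4.374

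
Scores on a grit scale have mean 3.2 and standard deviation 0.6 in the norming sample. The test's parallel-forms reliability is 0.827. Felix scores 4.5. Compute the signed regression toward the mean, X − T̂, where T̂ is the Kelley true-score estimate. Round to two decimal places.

T̂ = ρX + (1 − ρ)μ
  = 0.827 × 4.5 + 0.173 × 3.2
  = 3.7215 + 0.5536
  = 4.2751
  ≈ 4.275
X − T̂ = 4.5 − 4.275 = 0.225 → 0.22

0.22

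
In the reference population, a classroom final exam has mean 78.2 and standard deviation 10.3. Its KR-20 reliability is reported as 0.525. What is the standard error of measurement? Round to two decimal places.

SEM = SD · √(1 − ρ) = 10.3 × √0.475 = 10.3 × 0.6892 = 7.099

7.10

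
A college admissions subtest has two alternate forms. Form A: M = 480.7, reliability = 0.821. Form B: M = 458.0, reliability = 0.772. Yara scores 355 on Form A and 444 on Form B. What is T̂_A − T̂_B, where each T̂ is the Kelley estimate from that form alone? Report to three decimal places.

-69.692

T̂_A = 0.821(355) + 0.179(480.7) = 377.50030
T̂_B = 0.772(444) + 0.228(458.0) = 447.19200
T̂_A − T̂_B = -69.69170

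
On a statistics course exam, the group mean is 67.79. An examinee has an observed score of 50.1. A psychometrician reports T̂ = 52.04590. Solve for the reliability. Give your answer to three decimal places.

0.890

T̂ = ρX + (1 − ρ)μ  ⇒  T̂ − μ = ρ(X − μ)
ρ = (T̂ − μ)/(X − μ) = (52.04590 − 67.79) / (50.1 − 67.79) = -15.74410 / -17.69 = 0.89000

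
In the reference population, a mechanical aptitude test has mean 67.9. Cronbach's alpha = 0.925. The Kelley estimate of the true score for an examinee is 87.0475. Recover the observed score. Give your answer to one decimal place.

88.6

T̂ = ρX + (1 − ρ)μ  ⇒  X = (T̂ − (1 − ρ)μ) / ρ
X = (87.0475 − 0.075 × 67.9) / 0.925 = (87.0475 − 5.0925) / 0.925 = 81.9550 / 0.925 = 88.600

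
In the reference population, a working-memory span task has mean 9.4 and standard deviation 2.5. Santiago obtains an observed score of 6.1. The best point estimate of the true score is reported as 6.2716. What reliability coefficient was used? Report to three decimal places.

0.948

T̂ = ρX + (1 − ρ)μ  ⇒  T̂ − μ = ρ(X − μ)
ρ = (T̂ − μ)/(X − μ) = (6.2716 − 9.4) / (6.1 − 9.4) = -3.1284 / -3.3 = 0.94800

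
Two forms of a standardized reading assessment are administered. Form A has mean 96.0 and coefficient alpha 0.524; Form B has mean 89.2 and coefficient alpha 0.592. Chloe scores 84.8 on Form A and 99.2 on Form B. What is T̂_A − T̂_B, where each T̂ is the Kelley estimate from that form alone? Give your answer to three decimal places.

-4.989

T̂_A = 0.524(84.8) + 0.476(96.0) = 90.13120
T̂_B = 0.592(99.2) + 0.408(89.2) = 95.12000
T̂_A − T̂_B = -4.98880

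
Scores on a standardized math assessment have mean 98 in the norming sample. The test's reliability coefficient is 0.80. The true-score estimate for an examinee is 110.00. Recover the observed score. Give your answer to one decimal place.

T̂ = ρX + (1 − ρ)μ  ⇒  X = (T̂ − (1 − ρ)μ) / ρ
X = (110.00 − 0.20 × 98) / 0.80 = (110.00 − 19.60) / 0.80 = 90.40 / 0.80 = 113.000

113.0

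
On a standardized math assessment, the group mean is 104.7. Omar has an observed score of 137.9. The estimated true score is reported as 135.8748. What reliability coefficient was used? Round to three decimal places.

0.939

T̂ = ρX + (1 − ρ)μ  ⇒  T̂ − μ = ρ(X − μ)
ρ = (T̂ − μ)/(X − μ) = (135.8748 − 104.7) / (137.9 − 104.7) = 31.1748 / 33.2 = 0.93900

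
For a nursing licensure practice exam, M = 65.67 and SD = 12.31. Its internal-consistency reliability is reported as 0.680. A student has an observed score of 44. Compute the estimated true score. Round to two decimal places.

50.93

T̂ = 0.680(44) + 0.320(65.67) = 29.920 + 21.01440 = 50.934 → 50.93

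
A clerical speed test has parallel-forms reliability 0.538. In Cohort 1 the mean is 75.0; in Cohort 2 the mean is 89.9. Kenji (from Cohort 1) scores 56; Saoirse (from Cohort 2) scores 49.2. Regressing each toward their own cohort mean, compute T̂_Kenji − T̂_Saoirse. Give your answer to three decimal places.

-3.225

T̂_Kenji = 0.538(56) + 0.462(75.0) = 64.77800
T̂_Saoirse = 0.538(49.2) + 0.462(89.9) = 68.00340
Difference = 64.77800 − 68.00340 = -3.22540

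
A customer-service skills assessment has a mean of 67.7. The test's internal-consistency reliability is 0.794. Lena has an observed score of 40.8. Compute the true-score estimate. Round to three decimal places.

46.341

T̂ = 0.794(40.8) + 0.206(67.7) = 32.3952 + 13.9462 = 46.3414 → 46.341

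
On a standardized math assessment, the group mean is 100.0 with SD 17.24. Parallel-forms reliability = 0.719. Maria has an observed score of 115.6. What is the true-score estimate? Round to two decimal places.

111.22

Regress the observed score toward the mean by the unreliability: T̂ = 0.719·115.6 + 0.281·100.0 = 83.1164 + 28.1000 = 111.216.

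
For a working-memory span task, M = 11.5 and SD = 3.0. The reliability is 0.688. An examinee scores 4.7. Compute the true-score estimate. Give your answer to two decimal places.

6.82

Regress the observed score toward the mean by the unreliability: T̂ = 0.688·4.7 + 0.312·11.5 = 3.2336 + 3.5880 = 6.822.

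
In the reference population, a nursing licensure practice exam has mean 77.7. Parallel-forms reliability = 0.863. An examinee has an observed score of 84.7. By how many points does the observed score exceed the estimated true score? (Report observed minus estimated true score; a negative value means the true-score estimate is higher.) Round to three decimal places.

0.959

T̂ = ρX + (1 − ρ)μ
  = 0.863 × 84.7 + 0.137 × 77.7
  = 73.0961 + 10.6449
  = 83.74100
  ≈ 83.7410
X − T̂ = 84.7 − 83.7410 = 0.9590 → 0.959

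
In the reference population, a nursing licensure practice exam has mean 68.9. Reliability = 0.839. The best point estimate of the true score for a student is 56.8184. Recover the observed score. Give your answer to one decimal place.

T̂ = ρX + (1 − ρ)μ  ⇒  X = (T̂ − (1 − ρ)μ) / ρ
X = (56.8184 − 0.161 × 68.9) / 0.839 = (56.8184 − 11.0929) / 0.839 = 45.7255 / 0.839 = 54.500

54.5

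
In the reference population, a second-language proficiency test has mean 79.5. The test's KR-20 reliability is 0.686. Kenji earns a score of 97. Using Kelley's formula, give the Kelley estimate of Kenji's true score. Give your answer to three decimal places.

T̂ = ρX + (1 − ρ)μ
  = 0.686 × 97 + 0.314 × 79.5
  = 66.542 + 24.9630
  = 91.5050
  ≈ 91.505

91.505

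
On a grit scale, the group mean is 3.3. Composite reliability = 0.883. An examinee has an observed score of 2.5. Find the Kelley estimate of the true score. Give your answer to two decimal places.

T̂ = 0.883(2.5) + 0.117(3.3) = 2.2075 + 0.3861 = 2.594 → 2.59

2.59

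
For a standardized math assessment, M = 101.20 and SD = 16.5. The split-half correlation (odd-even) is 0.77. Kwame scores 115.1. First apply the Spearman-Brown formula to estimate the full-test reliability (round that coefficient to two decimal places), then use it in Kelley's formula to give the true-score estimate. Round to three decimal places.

Spearman-Brown: ρ = 2r/(1 + r) = 2(0.77)/(1 + 0.77) = 1.540/1.77 = 0.8701 → 0.87
T̂ = 0.87(115.1) + 0.13(101.20) = 100.137 + 13.1560 = 113.2930 → 113.293

113.293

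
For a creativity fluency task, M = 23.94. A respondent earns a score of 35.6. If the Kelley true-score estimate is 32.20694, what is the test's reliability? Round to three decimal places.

T̂ = ρX + (1 − ρ)μ  ⇒  T̂ − μ = ρ(X − μ)
ρ = (T̂ − μ)/(X − μ) = (32.20694 − 23.94) / (35.6 − 23.94) = 8.26694 / 11.66 = 0.70900

0.709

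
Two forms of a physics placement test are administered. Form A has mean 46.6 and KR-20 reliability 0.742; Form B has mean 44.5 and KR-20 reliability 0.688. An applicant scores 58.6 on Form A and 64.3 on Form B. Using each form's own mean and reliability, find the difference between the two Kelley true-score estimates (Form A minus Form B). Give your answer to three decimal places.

T̂_A = 0.742(58.6) + 0.258(46.6) = 55.50400
T̂_B = 0.688(64.3) + 0.312(44.5) = 58.12240
T̂_A − T̂_B = -2.61840

-2.618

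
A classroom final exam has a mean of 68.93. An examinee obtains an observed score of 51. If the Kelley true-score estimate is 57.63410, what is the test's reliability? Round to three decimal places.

0.630

T̂ = ρX + (1 − ρ)μ  ⇒  T̂ − μ = ρ(X − μ)
ρ = (T̂ − μ)/(X − μ) = (57.63410 − 68.93) / (51 − 68.93) = -11.29590 / -17.93 = 0.63000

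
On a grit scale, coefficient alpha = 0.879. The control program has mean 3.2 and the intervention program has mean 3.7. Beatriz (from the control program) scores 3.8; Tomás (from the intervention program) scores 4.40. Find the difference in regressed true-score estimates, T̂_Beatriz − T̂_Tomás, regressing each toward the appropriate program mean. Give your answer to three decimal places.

-0.588

T̂_Beatriz = 0.879(3.8) + 0.121(3.2) = 3.72740
T̂_Tomás = 0.879(4.40) + 0.121(3.7) = 4.31530
Difference = 3.72740 − 4.31530 = -0.58790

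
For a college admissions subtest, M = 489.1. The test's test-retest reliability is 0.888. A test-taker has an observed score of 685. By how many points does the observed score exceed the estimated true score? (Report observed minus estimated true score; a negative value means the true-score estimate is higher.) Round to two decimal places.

21.94

T̂ = 0.888(685) + 0.112(489.1) = 608.280 + 54.7792 = 663.0592 → 663.059
X − T̂ = 685 − 663.059 = 21.941 → 21.94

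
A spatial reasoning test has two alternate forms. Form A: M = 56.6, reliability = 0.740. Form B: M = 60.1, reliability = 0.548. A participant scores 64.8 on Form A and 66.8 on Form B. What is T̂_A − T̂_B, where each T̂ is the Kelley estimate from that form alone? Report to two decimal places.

-1.10

T̂_A = 0.740(64.8) + 0.260(56.6) = 62.6680
T̂_B = 0.548(66.8) + 0.452(60.1) = 63.7716
T̂_A − T̂_B = -1.1036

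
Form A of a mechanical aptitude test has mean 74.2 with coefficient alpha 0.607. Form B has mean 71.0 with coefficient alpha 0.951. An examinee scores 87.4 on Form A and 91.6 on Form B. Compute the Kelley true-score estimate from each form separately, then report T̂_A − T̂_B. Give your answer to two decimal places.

T̂_A = 0.607(87.4) + 0.393(74.2) = 82.2124
T̂_B = 0.951(91.6) + 0.049(71.0) = 90.5906
T̂_A − T̂_B = -8.3782

-8.38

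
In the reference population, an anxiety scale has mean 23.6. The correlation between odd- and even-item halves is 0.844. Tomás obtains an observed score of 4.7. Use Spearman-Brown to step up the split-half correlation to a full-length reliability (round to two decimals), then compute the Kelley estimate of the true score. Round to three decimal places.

Spearman-Brown: ρ = 2r/(1 + r) = 2(0.844)/(1 + 0.844) = 1.6880/1.844 = 0.9154 → 0.92
T̂ = 0.92(4.7) + 0.08(23.6) = 4.324 + 1.888 = 6.2120 → 6.212

6.212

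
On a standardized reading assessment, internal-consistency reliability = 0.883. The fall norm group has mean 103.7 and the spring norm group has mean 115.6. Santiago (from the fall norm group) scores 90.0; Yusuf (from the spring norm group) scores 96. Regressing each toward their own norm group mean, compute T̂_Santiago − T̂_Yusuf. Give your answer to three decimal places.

T̂_Santiago = 0.883(90.0) + 0.117(103.7) = 91.60290
T̂_Yusuf = 0.883(96) + 0.117(115.6) = 98.29320
Difference = 91.60290 − 98.29320 = -6.69030

-6.690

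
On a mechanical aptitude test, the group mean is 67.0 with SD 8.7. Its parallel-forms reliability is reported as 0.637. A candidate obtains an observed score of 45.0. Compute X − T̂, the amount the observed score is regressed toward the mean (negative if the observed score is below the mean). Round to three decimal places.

T̂ = 0.637(45.0) + 0.363(67.0) = 28.6650 + 24.3210 = 52.98600 → 52.9860
X − T̂ = 45.0 − 52.9860 = -7.9860 → -7.986

-7.986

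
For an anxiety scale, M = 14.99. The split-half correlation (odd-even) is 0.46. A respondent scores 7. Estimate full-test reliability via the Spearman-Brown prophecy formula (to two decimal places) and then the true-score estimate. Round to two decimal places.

9.96

Spearman-Brown: ρ = 2r/(1 + r) = 2(0.46)/(1 + 0.46) = 0.920/1.46 = 0.6301 → 0.63
Kelley's formula gives T̂ = 0.63·7 + 0.37·14.99 = 4.41 + 5.5463 = 9.956.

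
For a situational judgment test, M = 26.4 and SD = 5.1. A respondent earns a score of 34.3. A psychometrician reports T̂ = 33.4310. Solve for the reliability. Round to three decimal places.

0.890

T̂ = ρX + (1 − ρ)μ  ⇒  T̂ − μ = ρ(X − μ)
ρ = (T̂ − μ)/(X − μ) = (33.4310 − 26.4) / (34.3 − 26.4) = 7.0310 / 7.9 = 0.89000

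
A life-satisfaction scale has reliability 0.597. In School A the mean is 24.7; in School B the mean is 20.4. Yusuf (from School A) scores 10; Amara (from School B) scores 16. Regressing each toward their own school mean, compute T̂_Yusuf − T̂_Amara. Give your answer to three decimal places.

T̂_Yusuf = 0.597(10) + 0.403(24.7) = 15.92410
T̂_Amara = 0.597(16) + 0.403(20.4) = 17.77320
Difference = 15.92410 − 17.77320 = -1.84910

-1.849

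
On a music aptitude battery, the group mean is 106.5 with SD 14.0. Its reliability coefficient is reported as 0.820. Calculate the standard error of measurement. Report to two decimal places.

5.94

SEM = SD · √(1 − ρ) = 14.0 × √0.180 = 14.0 × 0.4243 = 5.940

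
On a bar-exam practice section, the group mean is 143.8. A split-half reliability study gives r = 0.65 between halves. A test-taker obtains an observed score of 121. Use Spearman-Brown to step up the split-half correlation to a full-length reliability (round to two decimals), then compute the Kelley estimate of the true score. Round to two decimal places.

Spearman-Brown: ρ = 2r/(1 + r) = 2(0.65)/(1 + 0.65) = 1.300/1.65 = 0.7879 → 0.79
T̂ = ρX + (1 − ρ)μ
  = 0.79 × 121 + 0.21 × 143.8
  = 95.59 + 30.198
  = 125.788
  ≈ 125.79

125.79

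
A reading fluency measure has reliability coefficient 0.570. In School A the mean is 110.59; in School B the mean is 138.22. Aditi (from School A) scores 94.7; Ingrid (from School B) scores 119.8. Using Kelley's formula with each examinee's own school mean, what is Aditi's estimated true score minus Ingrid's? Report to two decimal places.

T̂_Aditi = 0.570(94.7) + 0.430(110.59) = 101.5327
T̂_Ingrid = 0.570(119.8) + 0.430(138.22) = 127.7206
Difference = 101.5327 − 127.7206 = -26.1879

-26.19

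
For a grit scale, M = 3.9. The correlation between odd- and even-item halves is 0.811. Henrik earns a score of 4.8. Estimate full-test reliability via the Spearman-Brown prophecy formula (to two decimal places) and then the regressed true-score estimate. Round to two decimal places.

4.71

Spearman-Brown: ρ = 2r/(1 + r) = 2(0.811)/(1 + 0.811) = 1.6220/1.811 = 0.8956 → 0.90
T̂ = ρX + (1 − ρ)μ
  = 0.90 × 4.8 + 0.10 × 3.9
  = 4.320 + 0.390
  = 4.710
  ≈ 4.71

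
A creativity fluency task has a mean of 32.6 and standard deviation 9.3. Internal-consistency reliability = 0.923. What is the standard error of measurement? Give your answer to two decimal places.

SEM = SD · √(1 − ρ) = 9.3 × √0.077 = 9.3 × 0.2775 = 2.581

2.58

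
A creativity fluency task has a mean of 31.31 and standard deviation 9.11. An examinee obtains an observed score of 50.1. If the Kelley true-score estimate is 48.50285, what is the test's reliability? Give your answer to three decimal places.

0.915

T̂ = ρX + (1 − ρ)μ  ⇒  T̂ − μ = ρ(X − μ)
ρ = (T̂ − μ)/(X − μ) = (48.50285 − 31.31) / (50.1 − 31.31) = 17.19285 / 18.79 = 0.91500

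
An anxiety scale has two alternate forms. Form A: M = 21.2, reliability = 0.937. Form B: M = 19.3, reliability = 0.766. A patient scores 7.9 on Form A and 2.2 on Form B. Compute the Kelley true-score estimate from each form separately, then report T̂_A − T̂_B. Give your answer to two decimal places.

2.54

T̂_A = 0.937(7.9) + 0.063(21.2) = 8.7379
T̂_B = 0.766(2.2) + 0.234(19.3) = 6.2014
T̂_A − T̂_B = 2.5365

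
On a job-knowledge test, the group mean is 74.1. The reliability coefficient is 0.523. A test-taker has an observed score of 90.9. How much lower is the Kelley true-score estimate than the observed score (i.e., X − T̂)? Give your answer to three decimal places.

T̂ = ρX + (1 − ρ)μ
  = 0.523 × 90.9 + 0.477 × 74.1
  = 47.5407 + 35.3457
  = 82.88640
  ≈ 82.8864
X − T̂ = 90.9 − 82.8864 = 8.0136 → 8.014

8.014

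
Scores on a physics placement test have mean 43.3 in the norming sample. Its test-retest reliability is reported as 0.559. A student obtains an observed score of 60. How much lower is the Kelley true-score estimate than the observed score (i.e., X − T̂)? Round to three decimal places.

Kelley's formula gives T̂ = 0.559·60 + 0.441·43.3 = 33.540 + 19.0953 = 52.63530.
X − T̂ = 60 − 52.6353 = 7.3647 → 7.365

7.365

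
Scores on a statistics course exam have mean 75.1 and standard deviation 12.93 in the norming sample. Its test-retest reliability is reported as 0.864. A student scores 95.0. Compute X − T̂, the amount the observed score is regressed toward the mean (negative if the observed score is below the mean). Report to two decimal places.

T̂ = 0.864(95.0) + 0.136(75.1) = 82.0800 + 10.2136 = 92.2936 → 92.294
X − T̂ = 95.0 − 92.294 = 2.706 → 2.71

2.71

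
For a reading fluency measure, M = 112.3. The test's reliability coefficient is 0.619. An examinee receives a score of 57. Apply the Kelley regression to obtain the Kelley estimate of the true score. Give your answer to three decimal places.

T̂ = ρX + (1 − ρ)μ
  = 0.619 × 57 + 0.381 × 112.3
  = 35.283 + 42.7863
  = 78.0693
  ≈ 78.069

78.069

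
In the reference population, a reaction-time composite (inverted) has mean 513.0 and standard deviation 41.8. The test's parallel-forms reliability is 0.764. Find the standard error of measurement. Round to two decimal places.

20.31

SEM = SD · √(1 − ρ) = 41.8 × √0.236 = 41.8 × 0.4858 = 20.306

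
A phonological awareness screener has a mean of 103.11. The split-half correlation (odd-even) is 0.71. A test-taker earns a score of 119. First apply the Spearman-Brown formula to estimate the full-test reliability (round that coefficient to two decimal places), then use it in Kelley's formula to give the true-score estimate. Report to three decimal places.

Spearman-Brown: ρ = 2r/(1 + r) = 2(0.71)/(1 + 0.71) = 1.420/1.71 = 0.8304 → 0.83
T̂ = 0.83(119) + 0.17(103.11) = 98.77 + 17.5287 = 116.2987 → 116.299

116.299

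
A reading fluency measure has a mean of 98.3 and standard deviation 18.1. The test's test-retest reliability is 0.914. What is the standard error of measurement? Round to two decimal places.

5.31

SEM = SD · √(1 − ρ) = 18.1 × √0.086 = 18.1 × 0.2933 = 5.308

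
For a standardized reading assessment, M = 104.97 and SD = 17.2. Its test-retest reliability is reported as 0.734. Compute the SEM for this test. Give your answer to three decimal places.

SEM = SD · √(1 − ρ) = 17.2 × √0.266 = 17.2 × 0.5158 = 8.8709

8.871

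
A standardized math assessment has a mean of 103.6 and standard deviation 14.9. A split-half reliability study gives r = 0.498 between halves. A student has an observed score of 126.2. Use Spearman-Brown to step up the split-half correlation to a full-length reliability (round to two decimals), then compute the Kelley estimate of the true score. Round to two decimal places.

Spearman-Brown: ρ = 2r/(1 + r) = 2(0.498)/(1 + 0.498) = 0.9960/1.498 = 0.6649 → 0.66
T̂ = ρX + (1 − ρ)μ
  = 0.66 × 126.2 + 0.34 × 103.6
  = 83.292 + 35.224
  = 118.516
  ≈ 118.52

118.52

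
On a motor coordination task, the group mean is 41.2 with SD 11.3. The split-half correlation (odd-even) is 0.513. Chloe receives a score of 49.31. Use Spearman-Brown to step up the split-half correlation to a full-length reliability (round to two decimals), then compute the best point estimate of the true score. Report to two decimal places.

Spearman-Brown: ρ = 2r/(1 + r) = 2(0.513)/(1 + 0.513) = 1.0260/1.513 = 0.6781 → 0.68
Regress the observed score toward the mean by the unreliability: T̂ = 0.68·49.31 + 0.32·41.2 = 33.5308 + 13.184 = 46.715.

46.71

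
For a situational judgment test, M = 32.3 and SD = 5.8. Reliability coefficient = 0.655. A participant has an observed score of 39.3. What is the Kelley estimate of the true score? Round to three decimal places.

36.885

Kelley's formula gives T̂ = 0.655·39.3 + 0.345·32.3 = 25.7415 + 11.1435 = 36.8850.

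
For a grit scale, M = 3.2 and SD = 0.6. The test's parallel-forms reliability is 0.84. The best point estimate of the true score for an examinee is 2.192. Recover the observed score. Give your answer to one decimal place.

T̂ = ρX + (1 − ρ)μ  ⇒  X = (T̂ − (1 − ρ)μ) / ρ
X = (2.192 − 0.16 × 3.2) / 0.84 = (2.192 − 0.512) / 0.84 = 1.680 / 0.84 = 2.000

2.0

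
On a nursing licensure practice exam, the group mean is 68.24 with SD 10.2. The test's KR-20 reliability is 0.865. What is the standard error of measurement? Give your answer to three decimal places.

SEM = SD · √(1 − ρ) = 10.2 × √0.135 = 10.2 × 0.3674 = 3.7477

3.748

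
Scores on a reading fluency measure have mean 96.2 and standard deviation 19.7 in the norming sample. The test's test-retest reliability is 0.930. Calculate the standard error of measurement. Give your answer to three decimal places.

SEM = SD · √(1 − ρ) = 19.7 × √0.070 = 19.7 × 0.2646 = 5.2121

5.212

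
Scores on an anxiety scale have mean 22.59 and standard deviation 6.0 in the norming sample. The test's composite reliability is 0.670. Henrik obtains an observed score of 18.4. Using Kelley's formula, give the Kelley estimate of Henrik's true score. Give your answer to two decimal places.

T̂ = 0.670(18.4) + 0.330(22.59) = 12.3280 + 7.45470 = 19.783 → 19.78

19.78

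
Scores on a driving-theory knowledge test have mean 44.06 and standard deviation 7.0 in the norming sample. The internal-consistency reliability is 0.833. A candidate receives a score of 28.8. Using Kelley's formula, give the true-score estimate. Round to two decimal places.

Kelley's formula gives T̂ = 0.833·28.8 + 0.167·44.06 = 23.9904 + 7.35802 = 31.348.

31.35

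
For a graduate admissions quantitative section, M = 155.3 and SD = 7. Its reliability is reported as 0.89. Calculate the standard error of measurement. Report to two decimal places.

2.32

SEM = SD · √(1 − ρ) = 7 × √0.11 = 7 × 0.3317 = 2.322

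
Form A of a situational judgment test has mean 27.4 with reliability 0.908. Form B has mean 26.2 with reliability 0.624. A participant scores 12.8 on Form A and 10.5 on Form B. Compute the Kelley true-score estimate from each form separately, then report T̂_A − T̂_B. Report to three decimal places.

-2.260

T̂_A = 0.908(12.8) + 0.092(27.4) = 14.14320
T̂_B = 0.624(10.5) + 0.376(26.2) = 16.40320
T̂_A − T̂_B = -2.26000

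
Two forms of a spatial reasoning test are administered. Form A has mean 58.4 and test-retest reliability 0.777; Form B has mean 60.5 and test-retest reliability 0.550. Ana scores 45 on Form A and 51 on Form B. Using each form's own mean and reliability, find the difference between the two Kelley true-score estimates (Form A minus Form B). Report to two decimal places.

-7.29

T̂_A = 0.777(45) + 0.223(58.4) = 47.9882
T̂_B = 0.550(51) + 0.450(60.5) = 55.2750
T̂_A − T̂_B = -7.2868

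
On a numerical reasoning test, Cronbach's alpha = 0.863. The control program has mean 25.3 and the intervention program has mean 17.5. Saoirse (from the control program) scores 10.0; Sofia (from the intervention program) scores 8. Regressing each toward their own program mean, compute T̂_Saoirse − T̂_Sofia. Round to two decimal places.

2.79

T̂_Saoirse = 0.863(10.0) + 0.137(25.3) = 12.0961
T̂_Sofia = 0.863(8) + 0.137(17.5) = 9.3015
Difference = 12.0961 − 9.3015 = 2.7946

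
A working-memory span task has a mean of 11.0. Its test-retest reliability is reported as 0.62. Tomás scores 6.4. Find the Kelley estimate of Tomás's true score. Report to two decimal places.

8.15

T̂ = 0.62(6.4) + 0.38(11.0) = 3.968 + 4.180 = 8.148 → 8.15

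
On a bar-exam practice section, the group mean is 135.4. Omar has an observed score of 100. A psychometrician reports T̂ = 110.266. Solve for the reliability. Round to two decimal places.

T̂ = ρX + (1 − ρ)μ  ⇒  T̂ − μ = ρ(X − μ)
ρ = (T̂ − μ)/(X − μ) = (110.266 − 135.4) / (100 − 135.4) = -25.134 / -35.4 = 0.7100

0.71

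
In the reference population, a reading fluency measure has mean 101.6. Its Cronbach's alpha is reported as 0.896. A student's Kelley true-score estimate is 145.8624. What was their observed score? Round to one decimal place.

T̂ = ρX + (1 − ρ)μ  ⇒  X = (T̂ − (1 − ρ)μ) / ρ
X = (145.8624 − 0.104 × 101.6) / 0.896 = (145.8624 − 10.5664) / 0.896 = 135.2960 / 0.896 = 151.000

151.0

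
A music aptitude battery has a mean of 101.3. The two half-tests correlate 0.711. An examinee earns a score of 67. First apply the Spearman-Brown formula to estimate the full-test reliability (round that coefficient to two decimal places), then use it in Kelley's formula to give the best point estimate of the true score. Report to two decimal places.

72.83

Spearman-Brown: ρ = 2r/(1 + r) = 2(0.711)/(1 + 0.711) = 1.4220/1.711 = 0.8311 → 0.83
T̂ = ρX + (1 − ρ)μ
  = 0.83 × 67 + 0.17 × 101.3
  = 55.61 + 17.221
  = 72.831
  ≈ 72.83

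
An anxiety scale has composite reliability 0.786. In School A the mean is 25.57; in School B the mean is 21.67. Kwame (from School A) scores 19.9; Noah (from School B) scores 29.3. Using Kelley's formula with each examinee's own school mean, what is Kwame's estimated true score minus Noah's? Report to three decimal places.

T̂_Kwame = 0.786(19.9) + 0.214(25.57) = 21.11338
T̂_Noah = 0.786(29.3) + 0.214(21.67) = 27.66718
Difference = 21.11338 − 27.66718 = -6.55380

-6.554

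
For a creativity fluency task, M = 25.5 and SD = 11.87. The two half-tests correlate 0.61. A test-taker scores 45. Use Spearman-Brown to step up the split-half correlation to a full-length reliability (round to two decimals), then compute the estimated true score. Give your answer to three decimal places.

Spearman-Brown: ρ = 2r/(1 + r) = 2(0.61)/(1 + 0.61) = 1.220/1.61 = 0.7578 → 0.76
Weight the observed score by reliability and the mean by (1 − reliability): T̂ = 0.76·45 + 0.24·25.5 = 34.20 + 6.120 = 40.3200.

40.320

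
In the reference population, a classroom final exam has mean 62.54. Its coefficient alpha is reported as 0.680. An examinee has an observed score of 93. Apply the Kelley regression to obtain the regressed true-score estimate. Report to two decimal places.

Weight the observed score by reliability and the mean by (1 − reliability): T̂ = 0.680·93 + 0.320·62.54 = 63.240 + 20.01280 = 83.253.

83.25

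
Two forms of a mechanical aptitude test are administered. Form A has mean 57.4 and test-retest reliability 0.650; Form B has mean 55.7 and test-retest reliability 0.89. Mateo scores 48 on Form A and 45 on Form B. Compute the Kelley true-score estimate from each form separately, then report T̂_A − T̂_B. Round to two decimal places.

5.11

T̂_A = 0.650(48) + 0.350(57.4) = 51.2900
T̂_B = 0.89(45) + 0.11(55.7) = 46.1770
T̂_A − T̂_B = 5.1130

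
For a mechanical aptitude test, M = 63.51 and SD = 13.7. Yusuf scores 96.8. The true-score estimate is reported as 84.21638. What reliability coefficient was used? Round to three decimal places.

0.622

T̂ = ρX + (1 − ρ)μ  ⇒  T̂ − μ = ρ(X − μ)
ρ = (T̂ − μ)/(X − μ) = (84.21638 − 63.51) / (96.8 − 63.51) = 20.70638 / 33.29 = 0.62200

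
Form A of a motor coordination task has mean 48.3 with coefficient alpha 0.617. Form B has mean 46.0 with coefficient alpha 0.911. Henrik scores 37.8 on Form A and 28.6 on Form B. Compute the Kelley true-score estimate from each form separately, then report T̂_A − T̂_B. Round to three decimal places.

11.673

T̂_A = 0.617(37.8) + 0.383(48.3) = 41.82150
T̂_B = 0.911(28.6) + 0.089(46.0) = 30.14860
T̂_A − T̂_B = 11.67290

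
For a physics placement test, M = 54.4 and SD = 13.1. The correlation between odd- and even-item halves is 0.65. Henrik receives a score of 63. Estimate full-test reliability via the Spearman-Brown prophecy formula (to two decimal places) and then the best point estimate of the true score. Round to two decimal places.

Spearman-Brown: ρ = 2r/(1 + r) = 2(0.65)/(1 + 0.65) = 1.300/1.65 = 0.7879 → 0.79
T̂ = ρX + (1 − ρ)μ
  = 0.79 × 63 + 0.21 × 54.4
  = 49.77 + 11.424
  = 61.194
  ≈ 61.19

61.19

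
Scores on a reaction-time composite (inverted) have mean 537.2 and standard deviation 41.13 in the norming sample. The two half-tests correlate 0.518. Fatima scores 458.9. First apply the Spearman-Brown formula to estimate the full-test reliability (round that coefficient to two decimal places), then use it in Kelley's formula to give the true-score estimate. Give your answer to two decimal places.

483.96

Spearman-Brown: ρ = 2r/(1 + r) = 2(0.518)/(1 + 0.518) = 1.0360/1.518 = 0.6825 → 0.68
T̂ = ρX + (1 − ρ)μ
  = 0.68 × 458.9 + 0.32 × 537.2
  = 312.052 + 171.904
  = 483.956
  ≈ 483.96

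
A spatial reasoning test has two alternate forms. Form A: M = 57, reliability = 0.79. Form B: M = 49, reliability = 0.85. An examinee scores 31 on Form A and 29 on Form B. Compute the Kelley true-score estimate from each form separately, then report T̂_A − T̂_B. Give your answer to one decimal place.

4.5

T̂_A = 0.79(31) + 0.21(57) = 36.460
T̂_B = 0.85(29) + 0.15(49) = 32.000
T̂_A − T̂_B = 4.460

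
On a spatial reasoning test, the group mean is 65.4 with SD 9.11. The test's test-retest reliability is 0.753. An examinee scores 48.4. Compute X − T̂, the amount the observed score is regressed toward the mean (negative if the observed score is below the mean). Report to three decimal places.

-4.199

T̂ = 0.753(48.4) + 0.247(65.4) = 36.4452 + 16.1538 = 52.59900 → 52.5990
X − T̂ = 48.4 − 52.5990 = -4.1990 → -4.199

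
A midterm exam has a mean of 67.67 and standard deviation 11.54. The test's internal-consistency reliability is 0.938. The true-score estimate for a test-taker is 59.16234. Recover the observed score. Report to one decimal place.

T̂ = ρX + (1 − ρ)μ  ⇒  X = (T̂ − (1 − ρ)μ) / ρ
X = (59.16234 − 0.062 × 67.67) / 0.938 = (59.16234 − 4.19554) / 0.938 = 54.96680 / 0.938 = 58.600

58.6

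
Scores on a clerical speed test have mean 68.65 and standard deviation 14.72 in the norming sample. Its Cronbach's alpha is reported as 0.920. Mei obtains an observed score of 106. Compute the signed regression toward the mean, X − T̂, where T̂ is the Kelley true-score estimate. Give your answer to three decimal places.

2.988

T̂ = ρX + (1 − ρ)μ
  = 0.920 × 106 + 0.080 × 68.65
  = 97.520 + 5.49200
  = 103.01200
  ≈ 103.0120
X − T̂ = 106 − 103.0120 = 2.9880 → 2.988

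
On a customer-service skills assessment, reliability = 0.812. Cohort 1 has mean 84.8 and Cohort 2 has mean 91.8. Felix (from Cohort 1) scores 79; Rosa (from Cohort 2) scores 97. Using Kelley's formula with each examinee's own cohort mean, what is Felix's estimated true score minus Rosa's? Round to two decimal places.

-15.93

T̂_Felix = 0.812(79) + 0.188(84.8) = 80.0904
T̂_Rosa = 0.812(97) + 0.188(91.8) = 96.0224
Difference = 80.0904 − 96.0224 = -15.9320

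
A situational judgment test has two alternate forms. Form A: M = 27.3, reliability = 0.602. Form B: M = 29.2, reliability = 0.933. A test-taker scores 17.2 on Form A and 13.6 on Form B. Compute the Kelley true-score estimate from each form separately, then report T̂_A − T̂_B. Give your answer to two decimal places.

T̂_A = 0.602(17.2) + 0.398(27.3) = 21.2198
T̂_B = 0.933(13.6) + 0.067(29.2) = 14.6452
T̂_A − T̂_B = 6.5746

6.57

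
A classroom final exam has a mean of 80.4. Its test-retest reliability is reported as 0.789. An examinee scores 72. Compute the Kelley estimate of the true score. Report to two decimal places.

T̂ = 0.789(72) + 0.211(80.4) = 56.808 + 16.9644 = 73.772 → 73.77

73.77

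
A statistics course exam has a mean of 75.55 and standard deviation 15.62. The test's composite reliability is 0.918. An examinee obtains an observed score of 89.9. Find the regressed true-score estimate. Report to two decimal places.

88.72

T̂ = 0.918(89.9) + 0.082(75.55) = 82.5282 + 6.19510 = 88.723 → 88.72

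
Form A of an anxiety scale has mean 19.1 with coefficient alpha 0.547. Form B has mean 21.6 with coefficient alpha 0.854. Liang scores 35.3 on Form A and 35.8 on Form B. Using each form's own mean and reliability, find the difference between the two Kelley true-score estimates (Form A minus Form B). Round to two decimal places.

T̂_A = 0.547(35.3) + 0.453(19.1) = 27.9614
T̂_B = 0.854(35.8) + 0.146(21.6) = 33.7268
T̂_A − T̂_B = -5.7654

-5.77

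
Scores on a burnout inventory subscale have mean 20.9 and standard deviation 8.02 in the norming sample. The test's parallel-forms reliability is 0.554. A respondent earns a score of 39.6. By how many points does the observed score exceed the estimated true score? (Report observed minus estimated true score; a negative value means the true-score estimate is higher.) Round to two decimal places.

8.34

Regress the observed score toward the mean by the unreliability: T̂ = 0.554·39.6 + 0.446·20.9 = 21.9384 + 9.3214 = 31.2598.
X − T̂ = 39.6 − 31.260 = 8.340 → 8.34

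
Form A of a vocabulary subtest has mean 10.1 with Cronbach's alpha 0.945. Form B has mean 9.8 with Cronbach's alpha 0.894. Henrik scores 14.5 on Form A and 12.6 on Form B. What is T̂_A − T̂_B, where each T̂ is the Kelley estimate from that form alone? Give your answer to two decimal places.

T̂_A = 0.945(14.5) + 0.055(10.1) = 14.2580
T̂_B = 0.894(12.6) + 0.106(9.8) = 12.3032
T̂_A − T̂_B = 1.9548

1.95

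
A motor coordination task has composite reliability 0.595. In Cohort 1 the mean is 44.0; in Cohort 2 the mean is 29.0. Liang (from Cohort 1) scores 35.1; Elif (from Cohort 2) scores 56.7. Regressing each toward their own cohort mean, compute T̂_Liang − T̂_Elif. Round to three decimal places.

-6.777

T̂_Liang = 0.595(35.1) + 0.405(44.0) = 38.70450
T̂_Elif = 0.595(56.7) + 0.405(29.0) = 45.48150
Difference = 38.70450 − 45.48150 = -6.77700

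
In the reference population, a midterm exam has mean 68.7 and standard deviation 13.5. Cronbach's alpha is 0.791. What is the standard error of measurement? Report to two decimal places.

SEM = SD · √(1 − ρ) = 13.5 × √0.209 = 13.5 × 0.4572 = 6.172

6.17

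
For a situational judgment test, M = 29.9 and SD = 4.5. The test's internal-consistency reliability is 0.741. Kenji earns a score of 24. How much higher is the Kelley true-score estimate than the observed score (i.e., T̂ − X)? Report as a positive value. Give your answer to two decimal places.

Weight the observed score by reliability and the mean by (1 − reliability): T̂ = 0.741·24 + 0.259·29.9 = 17.784 + 7.7441 = 25.5281.
T̂ − X = 25.528 − 24 = 1.528 → 1.53

1.53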